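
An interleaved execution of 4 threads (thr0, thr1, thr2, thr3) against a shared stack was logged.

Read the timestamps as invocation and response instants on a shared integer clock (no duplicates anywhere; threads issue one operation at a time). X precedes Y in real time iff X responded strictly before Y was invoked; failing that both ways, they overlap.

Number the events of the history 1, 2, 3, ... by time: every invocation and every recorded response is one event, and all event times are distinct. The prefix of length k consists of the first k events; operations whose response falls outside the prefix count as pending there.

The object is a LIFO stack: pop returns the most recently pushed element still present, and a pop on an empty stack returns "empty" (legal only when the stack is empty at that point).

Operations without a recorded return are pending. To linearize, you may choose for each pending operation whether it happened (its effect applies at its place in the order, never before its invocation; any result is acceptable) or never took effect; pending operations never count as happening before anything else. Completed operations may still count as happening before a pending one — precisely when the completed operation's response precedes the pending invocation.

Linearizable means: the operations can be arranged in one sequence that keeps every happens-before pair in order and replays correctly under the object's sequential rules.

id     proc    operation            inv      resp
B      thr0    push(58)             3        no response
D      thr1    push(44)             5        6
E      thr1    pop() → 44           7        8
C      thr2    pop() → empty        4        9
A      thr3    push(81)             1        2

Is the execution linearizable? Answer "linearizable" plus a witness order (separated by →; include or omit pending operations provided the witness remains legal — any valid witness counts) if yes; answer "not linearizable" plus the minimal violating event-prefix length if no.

not linearizable — minimal violating prefix: 9 events

through event 8 a valid linearization exists; event 9 (C responding at time 9) ends that
3 orders of the 4 completed stack ops respect real time; none is legal
every completion of the 1 pending operation (B) was checked; none linearizes
sample order A, C, D, E (pending dropped) stalls at step 2 — C pop() → empty has no legal effect
sample order A, D, C, E (pending dropped) stalls at step 3 — C pop() → empty has no legal effect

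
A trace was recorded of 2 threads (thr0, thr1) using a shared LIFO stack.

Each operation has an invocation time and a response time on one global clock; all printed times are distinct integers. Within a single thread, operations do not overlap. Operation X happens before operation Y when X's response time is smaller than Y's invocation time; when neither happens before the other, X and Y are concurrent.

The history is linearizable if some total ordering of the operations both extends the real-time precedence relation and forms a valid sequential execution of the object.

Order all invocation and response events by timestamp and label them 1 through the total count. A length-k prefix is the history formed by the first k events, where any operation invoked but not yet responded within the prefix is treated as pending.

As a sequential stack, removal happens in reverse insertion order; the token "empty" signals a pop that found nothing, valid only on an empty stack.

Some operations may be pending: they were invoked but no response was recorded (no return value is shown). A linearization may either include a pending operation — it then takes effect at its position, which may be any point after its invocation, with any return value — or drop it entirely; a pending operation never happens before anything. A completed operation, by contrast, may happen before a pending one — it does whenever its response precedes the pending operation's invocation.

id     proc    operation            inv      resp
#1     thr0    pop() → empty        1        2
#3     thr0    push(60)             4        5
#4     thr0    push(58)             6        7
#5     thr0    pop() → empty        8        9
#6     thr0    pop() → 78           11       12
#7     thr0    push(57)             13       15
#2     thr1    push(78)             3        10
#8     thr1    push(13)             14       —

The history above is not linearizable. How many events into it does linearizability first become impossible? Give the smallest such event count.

a valid linearization of events 1..8 exists, for instance #1, #2, #3, #4:
1. #1 pop() → empty, leaving stack <>
2. #2 push(78) (pending, included), leaving stack <78>
3. #3 push(60), leaving stack <78,60>
4. #4 push(58), leaving stack <78,60,58>
with event 9 included (#5 responding at time 9), all real-time-consistent orders fail
completion choices over the 1 pending operation (#2) were checked; none helps
e.g. #1, #3, #4, #5 (pending dropped): illegal at step 4, since #5 pop() → empty cannot apply there

9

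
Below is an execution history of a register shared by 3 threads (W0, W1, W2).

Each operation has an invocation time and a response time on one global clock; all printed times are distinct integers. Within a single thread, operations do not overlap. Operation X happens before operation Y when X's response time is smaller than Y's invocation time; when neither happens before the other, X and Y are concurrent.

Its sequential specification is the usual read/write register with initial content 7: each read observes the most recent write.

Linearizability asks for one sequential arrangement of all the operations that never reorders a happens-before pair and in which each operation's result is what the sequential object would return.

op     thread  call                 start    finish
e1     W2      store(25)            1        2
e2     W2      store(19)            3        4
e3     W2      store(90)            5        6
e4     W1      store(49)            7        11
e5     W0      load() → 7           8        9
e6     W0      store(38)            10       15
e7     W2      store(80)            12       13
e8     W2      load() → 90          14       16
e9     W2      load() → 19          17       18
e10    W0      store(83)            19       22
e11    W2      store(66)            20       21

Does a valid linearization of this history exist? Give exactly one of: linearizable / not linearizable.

not linearizable

prefix check: 1..8 passes, 1..9 fails once e5's time-9 response joins
exhaustive check: the 4 completed register ops admit one real-time order; illegal
include/drop combinations of the 1 pending operation (e4) were all tried; none helps
e.g. e1, e2, e3, e5 (pending dropped): illegal at step 4, since e5 load() → 7 cannot apply there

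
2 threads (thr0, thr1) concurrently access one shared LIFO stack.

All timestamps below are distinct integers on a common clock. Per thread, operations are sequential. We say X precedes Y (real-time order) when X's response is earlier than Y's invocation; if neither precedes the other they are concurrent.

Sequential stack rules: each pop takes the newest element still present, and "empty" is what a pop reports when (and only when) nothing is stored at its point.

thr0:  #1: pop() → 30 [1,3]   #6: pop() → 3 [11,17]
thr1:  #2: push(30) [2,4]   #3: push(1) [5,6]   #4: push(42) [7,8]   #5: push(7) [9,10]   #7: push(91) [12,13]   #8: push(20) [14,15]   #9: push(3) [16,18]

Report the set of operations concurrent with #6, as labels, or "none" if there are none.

#7, #8, #9

#6 runs from 11 to 17; window-overlapping ops are concurrent
#1 [1,3]: before
#2 [2,4]: before
#3 [5,6]: before
#4 [7,8]: before
#5 [9,10]: before
#7 [12,13]: concurrent
#8 [14,15]: concurrent
#9 [16,18]: concurrent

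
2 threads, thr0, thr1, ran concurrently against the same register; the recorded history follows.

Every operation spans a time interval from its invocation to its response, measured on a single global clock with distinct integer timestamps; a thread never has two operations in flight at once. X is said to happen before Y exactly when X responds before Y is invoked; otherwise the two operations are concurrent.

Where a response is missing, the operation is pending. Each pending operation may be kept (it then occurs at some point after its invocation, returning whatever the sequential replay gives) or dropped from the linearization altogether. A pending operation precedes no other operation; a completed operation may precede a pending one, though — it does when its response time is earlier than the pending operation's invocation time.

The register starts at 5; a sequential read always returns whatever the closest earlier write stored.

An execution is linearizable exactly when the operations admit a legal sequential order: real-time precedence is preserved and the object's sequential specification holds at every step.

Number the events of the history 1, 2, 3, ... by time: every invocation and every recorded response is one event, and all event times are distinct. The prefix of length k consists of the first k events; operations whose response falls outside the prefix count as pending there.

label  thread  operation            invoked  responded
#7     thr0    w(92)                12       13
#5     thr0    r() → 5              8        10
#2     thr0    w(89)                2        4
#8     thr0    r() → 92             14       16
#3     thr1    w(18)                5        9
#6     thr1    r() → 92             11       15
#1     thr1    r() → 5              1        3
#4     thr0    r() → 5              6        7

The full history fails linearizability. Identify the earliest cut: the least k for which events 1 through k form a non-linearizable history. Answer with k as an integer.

events 1..6 are linearizable, e.g. via #1, #2:
step 1: #1 r() → 5 — value 5
step 2: #2 w(89) — value 89
at event 7 (#4's time-7 response) nothing linearizes any more
no escape via the 1 pending operation (#3): every completion choice fails
for example #1, #2, #4 (pending dropped) fails at step 3: #4 r() → 5 is not legal there
for example #2, #1, #4 (pending dropped) fails at step 2: #1 r() → 5 is not legal there

7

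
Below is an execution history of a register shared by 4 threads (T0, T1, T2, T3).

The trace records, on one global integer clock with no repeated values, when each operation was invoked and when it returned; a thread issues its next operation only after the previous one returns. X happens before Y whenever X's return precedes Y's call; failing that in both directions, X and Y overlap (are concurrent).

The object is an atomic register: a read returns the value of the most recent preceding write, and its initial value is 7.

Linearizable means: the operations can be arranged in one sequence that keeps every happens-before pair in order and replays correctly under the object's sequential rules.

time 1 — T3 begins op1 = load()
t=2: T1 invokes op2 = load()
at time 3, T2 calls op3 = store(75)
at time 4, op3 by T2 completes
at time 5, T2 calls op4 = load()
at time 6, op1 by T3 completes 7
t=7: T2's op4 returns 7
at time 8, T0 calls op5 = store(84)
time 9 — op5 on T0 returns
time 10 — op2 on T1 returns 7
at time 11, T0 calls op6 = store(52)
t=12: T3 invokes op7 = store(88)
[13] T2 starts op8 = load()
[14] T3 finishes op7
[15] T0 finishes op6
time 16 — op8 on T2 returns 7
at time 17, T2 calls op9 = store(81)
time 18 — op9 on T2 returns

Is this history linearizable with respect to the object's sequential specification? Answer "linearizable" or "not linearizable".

the violation lands at event 7, op4's response at time 7: events 1..6 linearize, events 1..7 do not
all 3 real-time-respecting orders fail — 3 completed register operations, no legal replay
no escape via the 1 pending operation (op2): every completion choice fails
one such order, op1, op3, op4 (pending dropped), breaks at step 3 where op4 load() → 7 is illegal
one such order, op3, op1, op4 (pending dropped), breaks at step 2 where op1 load() → 7 is illegal

not linearizable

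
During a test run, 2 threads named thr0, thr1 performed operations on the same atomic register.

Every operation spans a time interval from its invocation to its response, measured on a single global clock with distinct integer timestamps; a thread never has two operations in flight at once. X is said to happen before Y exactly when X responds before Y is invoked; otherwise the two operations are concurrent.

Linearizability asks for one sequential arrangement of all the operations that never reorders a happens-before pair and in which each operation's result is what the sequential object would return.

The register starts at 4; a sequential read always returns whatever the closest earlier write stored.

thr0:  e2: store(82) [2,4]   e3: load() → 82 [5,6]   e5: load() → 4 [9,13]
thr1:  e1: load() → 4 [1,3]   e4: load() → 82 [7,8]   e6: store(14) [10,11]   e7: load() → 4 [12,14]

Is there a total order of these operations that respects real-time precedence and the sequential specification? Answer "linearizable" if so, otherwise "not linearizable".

not linearizable

events 1..12 are fine; event 13 — the response of e5 at time 13 — makes the prefix non-linearizable
the 6 completed operations admit 4 real-time orders; each fails the atomic register replay
no completion choice of the 1 pending operation (e7) rescues it — every subset was tried
sample order e1, e2, e3, e4, e5, e6 (pending dropped) stalls at step 5 — e5 load() → 4 has no legal effect
sample order e1, e2, e3, e4, e6, e5 (pending dropped) stalls at step 6 — e5 load() → 4 has no legal effect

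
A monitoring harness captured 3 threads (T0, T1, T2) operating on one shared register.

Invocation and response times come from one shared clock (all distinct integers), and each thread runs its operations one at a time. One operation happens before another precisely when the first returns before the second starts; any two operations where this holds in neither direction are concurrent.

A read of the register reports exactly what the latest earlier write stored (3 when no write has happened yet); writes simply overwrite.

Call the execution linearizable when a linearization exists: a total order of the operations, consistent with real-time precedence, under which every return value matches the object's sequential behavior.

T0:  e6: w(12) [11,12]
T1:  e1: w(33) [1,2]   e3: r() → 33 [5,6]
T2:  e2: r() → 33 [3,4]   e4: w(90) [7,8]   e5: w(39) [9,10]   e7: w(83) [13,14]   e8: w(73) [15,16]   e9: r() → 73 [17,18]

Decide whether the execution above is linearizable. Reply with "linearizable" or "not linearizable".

linearizable

one valid linearization: e1, e2, e3, e4, e5, e6, e7, e8, e9
step 1: e1 w(33) — value 33
step 2: e2 r() → 33 — value 33
step 3: e3 r() → 33 — value 33
step 4: e4 w(90) — value 90
step 5: e5 w(39) — value 39
step 6: e6 w(12) — value 12
step 7: e7 w(83) — value 83
step 8: e8 w(73) — value 73
step 9: e9 r() → 73 — value 73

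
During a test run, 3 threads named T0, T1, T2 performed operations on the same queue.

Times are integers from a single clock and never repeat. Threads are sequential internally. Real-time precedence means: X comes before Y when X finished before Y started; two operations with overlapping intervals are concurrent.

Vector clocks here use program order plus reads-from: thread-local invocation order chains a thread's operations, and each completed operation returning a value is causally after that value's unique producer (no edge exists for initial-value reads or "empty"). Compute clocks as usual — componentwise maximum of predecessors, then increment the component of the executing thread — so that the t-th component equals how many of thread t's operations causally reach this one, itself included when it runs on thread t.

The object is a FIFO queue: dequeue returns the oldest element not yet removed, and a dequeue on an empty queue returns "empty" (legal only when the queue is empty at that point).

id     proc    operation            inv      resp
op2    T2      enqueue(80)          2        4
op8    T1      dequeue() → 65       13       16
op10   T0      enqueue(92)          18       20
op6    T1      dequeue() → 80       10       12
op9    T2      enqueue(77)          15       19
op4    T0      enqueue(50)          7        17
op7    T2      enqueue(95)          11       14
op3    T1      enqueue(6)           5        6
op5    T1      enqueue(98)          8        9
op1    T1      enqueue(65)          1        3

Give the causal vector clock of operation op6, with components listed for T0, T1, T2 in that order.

(0, 4, 1)

VC(op2, invoked at 2): no causal predecessors; +1 on T2 → (0, 0, 1)
VC(op1, invoked at 1): no causal predecessors; +1 on T1 → (0, 1, 0)
VC(op4, invoked at 7): no causal predecessors; +1 on T0 → (1, 0, 0)
from VC(op2)=(0, 0, 1), op7 (invoked 11) maxes components and bumps T2 → (0, 0, 2)
from VC(op1)=(0, 1, 0), op3 (invoked 5) maxes components and bumps T1 → (0, 2, 0)
from VC(op4)=(1, 0, 0), op10 (invoked 18) maxes components and bumps T0 → (2, 0, 0)
from VC(op7)=(0, 0, 2), op9 (invoked 15) maxes components and bumps T2 → (0, 0, 3)
from VC(op3)=(0, 2, 0), op5 (invoked 8) maxes components and bumps T1 → (0, 3, 0)
from VC(op2)=(0, 0, 1), VC(op5)=(0, 3, 0), op6 (invoked 10) maxes components and bumps T1 → (0, 4, 1)
from VC(op1)=(0, 1, 0), VC(op6)=(0, 4, 1), op8 (invoked 13) maxes components and bumps T1 → (0, 5, 1)
target: VC(op6) = (0, 4, 1)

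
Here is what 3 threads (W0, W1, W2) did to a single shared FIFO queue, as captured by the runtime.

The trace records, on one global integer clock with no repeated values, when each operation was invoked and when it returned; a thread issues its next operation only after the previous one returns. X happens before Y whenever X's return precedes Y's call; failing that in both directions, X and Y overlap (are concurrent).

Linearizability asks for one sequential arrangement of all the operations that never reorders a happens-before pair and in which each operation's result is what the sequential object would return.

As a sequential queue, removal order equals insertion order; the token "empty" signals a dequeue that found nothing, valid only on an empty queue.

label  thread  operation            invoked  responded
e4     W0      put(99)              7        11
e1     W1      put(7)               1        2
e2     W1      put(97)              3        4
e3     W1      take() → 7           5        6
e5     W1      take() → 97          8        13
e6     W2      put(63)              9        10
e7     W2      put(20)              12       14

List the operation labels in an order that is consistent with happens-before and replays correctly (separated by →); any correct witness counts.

1. e1 put(7), leaving queue <7>
2. e2 put(97), leaving queue <7,97>
3. e3 take() → 7, leaving queue <97>
4. e4 put(99), leaving queue <97,99>
5. e5 take() → 97, leaving queue <99>
6. e6 put(63), leaving queue <99,63>
7. e7 put(20), leaving queue <99,63,20>

e1 → e2 → e3 → e4 → e5 → e6 → e7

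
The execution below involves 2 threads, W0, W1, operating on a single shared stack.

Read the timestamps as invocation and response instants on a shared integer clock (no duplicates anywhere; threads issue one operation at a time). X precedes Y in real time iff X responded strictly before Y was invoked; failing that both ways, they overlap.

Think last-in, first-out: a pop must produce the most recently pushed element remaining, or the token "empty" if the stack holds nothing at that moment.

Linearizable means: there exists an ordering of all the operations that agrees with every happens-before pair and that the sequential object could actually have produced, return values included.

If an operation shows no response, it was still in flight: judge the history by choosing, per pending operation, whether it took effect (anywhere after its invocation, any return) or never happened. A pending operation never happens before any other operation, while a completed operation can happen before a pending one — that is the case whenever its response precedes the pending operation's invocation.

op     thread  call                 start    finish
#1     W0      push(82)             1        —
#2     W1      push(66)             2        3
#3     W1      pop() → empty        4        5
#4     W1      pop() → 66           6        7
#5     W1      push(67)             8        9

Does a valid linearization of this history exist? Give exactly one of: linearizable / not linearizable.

not linearizable

already the first 5 events (up to #3's response at time 5) admit no linearization; the first 4 still do
exhaustive check: the 2 completed stack ops admit one real-time order; illegal
no completion choice of the 1 pending operation (#1) rescues it — every subset was tried
one such order, #2, #3 (pending dropped), breaks at step 2 where #3 pop() → empty is illegal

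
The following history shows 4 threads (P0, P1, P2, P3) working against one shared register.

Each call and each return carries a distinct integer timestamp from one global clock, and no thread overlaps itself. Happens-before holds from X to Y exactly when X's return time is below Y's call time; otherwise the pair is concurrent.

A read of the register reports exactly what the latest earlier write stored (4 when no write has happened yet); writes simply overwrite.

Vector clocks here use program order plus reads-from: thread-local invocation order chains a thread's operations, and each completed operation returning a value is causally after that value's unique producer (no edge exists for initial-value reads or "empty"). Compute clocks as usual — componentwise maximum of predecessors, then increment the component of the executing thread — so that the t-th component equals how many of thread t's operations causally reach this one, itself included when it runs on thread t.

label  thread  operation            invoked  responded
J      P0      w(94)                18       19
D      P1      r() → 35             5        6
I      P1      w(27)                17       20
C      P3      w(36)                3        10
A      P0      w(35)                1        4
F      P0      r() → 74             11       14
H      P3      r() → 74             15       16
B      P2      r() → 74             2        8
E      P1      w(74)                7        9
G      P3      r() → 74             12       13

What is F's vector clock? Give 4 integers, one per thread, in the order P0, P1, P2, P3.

(2, 2, 0, 0)

VC(C, invoked at 3): no causal predecessors; +1 on P3 → (0, 0, 0, 1)
VC(A, invoked at 1): no causal predecessors; +1 on P0 → (1, 0, 0, 0)
D, invoked 5, takes VC(A)=(1, 0, 0, 0) under max, adds 1 for P1 → (1, 1, 0, 0)
E, invoked 7, takes VC(D)=(1, 1, 0, 0) under max, adds 1 for P1 → (1, 2, 0, 0)
B, invoked 2, takes VC(E)=(1, 2, 0, 0) under max, adds 1 for P2 → (1, 2, 1, 0)
I, invoked 17, takes VC(E)=(1, 2, 0, 0) under max, adds 1 for P1 → (1, 3, 0, 0)
F, invoked 11, takes VC(A)=(1, 0, 0, 0), VC(E)=(1, 2, 0, 0) under max, adds 1 for P0 → (2, 2, 0, 0)
G, invoked 12, takes VC(C)=(0, 0, 0, 1), VC(E)=(1, 2, 0, 0) under max, adds 1 for P3 → (1, 2, 0, 2)
J, invoked 18, takes VC(F)=(2, 2, 0, 0) under max, adds 1 for P0 → (3, 2, 0, 0)
H, invoked 15, takes VC(E)=(1, 2, 0, 0), VC(G)=(1, 2, 0, 2) under max, adds 1 for P3 → (1, 2, 0, 3)
target: VC(F) = (2, 2, 0, 0)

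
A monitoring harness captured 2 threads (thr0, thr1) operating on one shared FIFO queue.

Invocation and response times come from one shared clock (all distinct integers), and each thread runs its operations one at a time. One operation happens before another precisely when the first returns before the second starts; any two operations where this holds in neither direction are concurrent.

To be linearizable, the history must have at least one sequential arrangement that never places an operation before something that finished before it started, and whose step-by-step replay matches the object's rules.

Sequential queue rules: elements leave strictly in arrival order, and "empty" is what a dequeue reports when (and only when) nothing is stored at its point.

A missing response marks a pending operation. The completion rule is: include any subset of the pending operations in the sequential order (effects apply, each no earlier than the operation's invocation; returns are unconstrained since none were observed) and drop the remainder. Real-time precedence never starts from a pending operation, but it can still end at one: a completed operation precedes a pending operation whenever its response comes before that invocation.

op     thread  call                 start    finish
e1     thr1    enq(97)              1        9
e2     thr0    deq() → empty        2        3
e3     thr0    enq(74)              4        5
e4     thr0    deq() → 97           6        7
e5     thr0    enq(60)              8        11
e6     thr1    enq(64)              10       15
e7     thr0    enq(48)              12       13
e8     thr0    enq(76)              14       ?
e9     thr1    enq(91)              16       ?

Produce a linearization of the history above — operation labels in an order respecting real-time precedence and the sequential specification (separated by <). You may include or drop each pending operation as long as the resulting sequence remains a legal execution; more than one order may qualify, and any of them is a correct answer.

e2 < e1 < e3 < e4 < e5 < e6 < e7

step 1: e2 deq() → empty — queue <>
step 2: e1 enq(97) — queue <97>
step 3: e3 enq(74) — queue <97,74>
step 4: e4 deq() → 97 — queue <74>
step 5: e5 enq(60) — queue <74,60>
step 6: e6 enq(64) — queue <74,60,64>
step 7: e7 enq(48) — queue <74,60,64,48>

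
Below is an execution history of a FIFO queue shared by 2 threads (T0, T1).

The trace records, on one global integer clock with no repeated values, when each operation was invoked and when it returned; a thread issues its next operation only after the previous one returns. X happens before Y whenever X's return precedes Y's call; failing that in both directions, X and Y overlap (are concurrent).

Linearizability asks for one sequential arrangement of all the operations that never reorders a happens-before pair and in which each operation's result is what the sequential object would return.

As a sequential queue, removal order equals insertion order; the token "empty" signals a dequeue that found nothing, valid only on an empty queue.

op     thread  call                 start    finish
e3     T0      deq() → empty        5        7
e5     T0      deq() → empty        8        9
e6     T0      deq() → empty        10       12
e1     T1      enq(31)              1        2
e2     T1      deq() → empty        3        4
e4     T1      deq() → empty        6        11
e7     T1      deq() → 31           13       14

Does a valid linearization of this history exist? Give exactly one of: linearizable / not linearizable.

events 1..3 are fine; event 4 — the response of e2 at time 4 — makes the prefix non-linearizable
the sole real-time-consistent order of 2 completed operations fails the FIFO queue replay
sample order e1, e2 stalls at step 2 — e2 deq() → empty has no legal effect

not linearizable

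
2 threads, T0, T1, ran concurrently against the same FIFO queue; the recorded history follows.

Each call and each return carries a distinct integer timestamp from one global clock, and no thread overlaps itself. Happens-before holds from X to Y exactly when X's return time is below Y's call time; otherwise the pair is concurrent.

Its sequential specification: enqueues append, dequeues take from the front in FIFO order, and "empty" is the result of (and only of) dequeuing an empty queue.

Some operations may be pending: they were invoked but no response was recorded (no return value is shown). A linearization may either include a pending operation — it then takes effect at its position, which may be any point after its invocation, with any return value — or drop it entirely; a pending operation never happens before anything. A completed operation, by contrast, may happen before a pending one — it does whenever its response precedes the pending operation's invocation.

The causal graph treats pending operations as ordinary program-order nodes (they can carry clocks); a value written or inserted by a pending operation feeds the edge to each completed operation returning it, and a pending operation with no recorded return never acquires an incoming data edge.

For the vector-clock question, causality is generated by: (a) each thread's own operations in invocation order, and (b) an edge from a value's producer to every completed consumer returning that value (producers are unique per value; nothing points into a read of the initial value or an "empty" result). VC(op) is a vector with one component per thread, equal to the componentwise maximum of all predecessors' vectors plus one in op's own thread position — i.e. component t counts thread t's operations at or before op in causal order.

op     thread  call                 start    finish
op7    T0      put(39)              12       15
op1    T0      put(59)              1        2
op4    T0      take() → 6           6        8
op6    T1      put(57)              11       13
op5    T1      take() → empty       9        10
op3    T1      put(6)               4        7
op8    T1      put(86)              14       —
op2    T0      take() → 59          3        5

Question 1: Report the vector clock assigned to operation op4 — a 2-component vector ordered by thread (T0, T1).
Answer: (3, 1)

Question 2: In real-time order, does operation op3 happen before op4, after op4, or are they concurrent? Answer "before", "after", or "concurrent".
Answer: concurrent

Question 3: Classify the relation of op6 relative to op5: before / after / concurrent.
Answer: after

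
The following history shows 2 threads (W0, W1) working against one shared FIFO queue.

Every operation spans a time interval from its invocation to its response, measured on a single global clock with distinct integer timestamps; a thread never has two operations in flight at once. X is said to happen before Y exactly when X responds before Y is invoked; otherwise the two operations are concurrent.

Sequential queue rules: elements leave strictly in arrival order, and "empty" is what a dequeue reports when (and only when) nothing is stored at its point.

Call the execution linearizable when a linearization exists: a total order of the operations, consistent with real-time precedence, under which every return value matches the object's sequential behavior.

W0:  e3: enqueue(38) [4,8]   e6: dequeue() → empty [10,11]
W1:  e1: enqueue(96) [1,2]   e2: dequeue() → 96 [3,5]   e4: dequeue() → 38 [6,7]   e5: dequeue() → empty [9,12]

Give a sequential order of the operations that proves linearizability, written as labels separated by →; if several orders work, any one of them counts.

after step 1 (e1 enqueue(96)): queue <96>
after step 2 (e2 dequeue() → 96): queue <>
after step 3 (e3 enqueue(38)): queue <38>
after step 4 (e4 dequeue() → 38): queue <>
after step 5 (e5 dequeue() → empty): queue <>
after step 6 (e6 dequeue() → empty): queue <>

e1 → e2 → e3 → e4 → e5 → e6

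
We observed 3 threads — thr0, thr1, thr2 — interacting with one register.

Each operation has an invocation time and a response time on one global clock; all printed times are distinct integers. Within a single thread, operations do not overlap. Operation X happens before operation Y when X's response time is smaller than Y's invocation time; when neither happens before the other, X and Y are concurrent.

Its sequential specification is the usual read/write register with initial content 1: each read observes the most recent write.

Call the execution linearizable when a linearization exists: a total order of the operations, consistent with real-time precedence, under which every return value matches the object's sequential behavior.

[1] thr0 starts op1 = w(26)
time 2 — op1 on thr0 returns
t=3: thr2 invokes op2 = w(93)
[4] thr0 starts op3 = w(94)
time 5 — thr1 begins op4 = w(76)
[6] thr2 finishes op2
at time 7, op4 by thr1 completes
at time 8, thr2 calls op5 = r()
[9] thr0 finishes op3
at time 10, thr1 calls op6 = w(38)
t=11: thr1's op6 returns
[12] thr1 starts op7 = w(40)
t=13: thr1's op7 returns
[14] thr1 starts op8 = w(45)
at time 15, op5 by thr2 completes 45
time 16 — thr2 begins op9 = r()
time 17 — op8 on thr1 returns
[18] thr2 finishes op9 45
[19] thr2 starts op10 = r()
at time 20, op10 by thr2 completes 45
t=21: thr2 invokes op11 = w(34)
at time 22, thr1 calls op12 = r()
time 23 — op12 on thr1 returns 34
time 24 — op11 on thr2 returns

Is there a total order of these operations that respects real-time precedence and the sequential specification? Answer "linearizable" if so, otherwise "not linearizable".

a witness: op1, op2, op3, op4, op6, op7, op8, op5, op9, op10, op11, op12
after step 1 (op1 w(26)): value 26
after step 2 (op2 w(93)): value 93
after step 3 (op3 w(94)): value 94
after step 4 (op4 w(76)): value 76
after step 5 (op6 w(38)): value 38
after step 6 (op7 w(40)): value 40
after step 7 (op8 w(45)): value 45
after step 8 (op5 r() → 45): value 45
after step 9 (op9 r() → 45): value 45
after step 10 (op10 r() → 45): value 45
after step 11 (op11 w(34)): value 34
after step 12 (op12 r() → 34): value 34

linearizable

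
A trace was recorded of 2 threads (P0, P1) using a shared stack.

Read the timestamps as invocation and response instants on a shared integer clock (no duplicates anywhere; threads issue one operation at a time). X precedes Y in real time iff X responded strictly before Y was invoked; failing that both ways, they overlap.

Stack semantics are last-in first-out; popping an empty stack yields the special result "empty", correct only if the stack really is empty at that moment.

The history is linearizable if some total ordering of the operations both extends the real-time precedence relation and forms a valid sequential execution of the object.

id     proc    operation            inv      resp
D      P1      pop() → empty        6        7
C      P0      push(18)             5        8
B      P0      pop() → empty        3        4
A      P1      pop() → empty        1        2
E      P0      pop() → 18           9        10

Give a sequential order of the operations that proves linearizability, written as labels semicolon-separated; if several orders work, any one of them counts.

step 1: A pop() → empty — stack <>
step 2: B pop() → empty — stack <>
step 3: D pop() → empty — stack <>
step 4: C push(18) — stack <18>
step 5: E pop() → 18 — stack <>

A; B; D; C; E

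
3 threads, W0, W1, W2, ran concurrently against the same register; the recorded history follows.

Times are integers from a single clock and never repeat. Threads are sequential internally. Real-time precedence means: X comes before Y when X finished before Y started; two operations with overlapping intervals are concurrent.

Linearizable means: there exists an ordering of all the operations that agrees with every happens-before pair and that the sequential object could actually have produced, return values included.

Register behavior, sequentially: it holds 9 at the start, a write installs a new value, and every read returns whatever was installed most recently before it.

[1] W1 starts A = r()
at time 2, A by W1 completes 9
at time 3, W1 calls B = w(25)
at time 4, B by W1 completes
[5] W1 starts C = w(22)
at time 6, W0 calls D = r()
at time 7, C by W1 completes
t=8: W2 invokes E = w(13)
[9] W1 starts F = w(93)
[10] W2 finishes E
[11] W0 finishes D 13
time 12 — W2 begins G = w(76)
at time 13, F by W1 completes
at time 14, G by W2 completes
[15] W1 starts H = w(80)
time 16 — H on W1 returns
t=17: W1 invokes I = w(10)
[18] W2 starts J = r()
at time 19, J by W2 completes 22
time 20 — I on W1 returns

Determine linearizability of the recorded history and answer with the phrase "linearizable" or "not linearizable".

through event 18 a valid linearization exists; event 19 (J responding at time 19) ends that
real-time-consistent orders of the 9 completed operations: 11 — all fail the register replay
include/drop combinations of the 1 pending operation (I) were all tried; none helps
one such order, A, B, C, D, E, F, G, H, J (pending dropped), breaks at step 4 where D r() → 13 is illegal
one such order, A, B, C, D, E, G, F, H, J (pending dropped), breaks at step 4 where D r() → 13 is illegal

not linearizable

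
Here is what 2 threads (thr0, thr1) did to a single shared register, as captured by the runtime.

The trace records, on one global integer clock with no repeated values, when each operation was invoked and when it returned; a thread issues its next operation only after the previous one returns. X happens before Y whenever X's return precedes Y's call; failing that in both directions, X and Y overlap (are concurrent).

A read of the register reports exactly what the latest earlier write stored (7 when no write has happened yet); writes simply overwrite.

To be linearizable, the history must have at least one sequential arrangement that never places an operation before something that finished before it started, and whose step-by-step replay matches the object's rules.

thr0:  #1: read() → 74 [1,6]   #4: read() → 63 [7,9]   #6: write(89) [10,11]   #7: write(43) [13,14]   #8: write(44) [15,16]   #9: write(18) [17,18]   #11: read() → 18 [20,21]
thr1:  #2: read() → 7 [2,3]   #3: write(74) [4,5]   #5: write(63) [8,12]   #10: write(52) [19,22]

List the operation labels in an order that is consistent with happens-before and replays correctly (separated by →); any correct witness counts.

#2 → #3 → #1 → #5 → #4 → #6 → #7 → #8 → #9 → #11 → #10

after step 1 (#2 read() → 7): value 7
after step 2 (#3 write(74)): value 74
after step 3 (#1 read() → 74): value 74
after step 4 (#5 write(63)): value 63
after step 5 (#4 read() → 63): value 63
after step 6 (#6 write(89)): value 89
after step 7 (#7 write(43)): value 43
after step 8 (#8 write(44)): value 44
after step 9 (#9 write(18)): value 18
after step 10 (#11 read() → 18): value 18
after step 11 (#10 write(52)): value 52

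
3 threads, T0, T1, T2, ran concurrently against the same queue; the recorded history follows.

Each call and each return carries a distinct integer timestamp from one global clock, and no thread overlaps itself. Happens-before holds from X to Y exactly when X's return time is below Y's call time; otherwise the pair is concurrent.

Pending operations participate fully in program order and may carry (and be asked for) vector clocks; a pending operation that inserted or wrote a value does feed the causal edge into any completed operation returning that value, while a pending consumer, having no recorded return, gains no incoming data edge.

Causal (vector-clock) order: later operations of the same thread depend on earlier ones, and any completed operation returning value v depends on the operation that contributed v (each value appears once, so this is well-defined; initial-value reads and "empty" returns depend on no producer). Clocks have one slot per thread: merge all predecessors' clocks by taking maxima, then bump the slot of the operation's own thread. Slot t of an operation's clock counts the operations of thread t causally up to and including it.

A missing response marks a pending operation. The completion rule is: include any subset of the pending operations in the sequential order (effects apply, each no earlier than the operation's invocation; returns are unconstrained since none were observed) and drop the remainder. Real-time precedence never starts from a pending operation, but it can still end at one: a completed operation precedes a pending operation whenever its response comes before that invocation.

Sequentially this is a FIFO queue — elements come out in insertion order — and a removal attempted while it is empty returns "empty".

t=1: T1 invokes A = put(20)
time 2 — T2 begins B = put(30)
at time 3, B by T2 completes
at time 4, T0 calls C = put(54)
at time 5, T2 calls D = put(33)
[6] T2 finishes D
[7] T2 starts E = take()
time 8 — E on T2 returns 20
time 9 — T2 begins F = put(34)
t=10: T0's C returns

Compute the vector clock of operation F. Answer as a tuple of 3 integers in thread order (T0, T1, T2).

(0, 1, 4)

root op B, invoked 2: fresh clock plus T2's own tick → (0, 0, 1)
root op A, invoked 1: fresh clock plus T1's own tick → (0, 1, 0)
root op C, invoked 4: fresh clock plus T0's own tick → (1, 0, 0)
from VC(B)=(0, 0, 1), D (invoked 5) maxes components and bumps T2 → (0, 0, 2)
from VC(A)=(0, 1, 0), VC(D)=(0, 0, 2), E (invoked 7) maxes components and bumps T2 → (0, 1, 3)
from VC(E)=(0, 1, 3), F (invoked 9) maxes components and bumps T2 → (0, 1, 4)
target: VC(F) = (0, 1, 4)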